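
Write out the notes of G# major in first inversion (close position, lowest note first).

B#, D#, G#

G# major is G#–B#–D#. First inversion puts the third (B#) in the bass, with the remaining tones above: B#, D#, G#.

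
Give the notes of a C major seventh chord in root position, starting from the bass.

C, E, G, B

Spelling C major seventh: C–E–G–B. In root position the root is bass, giving C, E, G, B from the bottom.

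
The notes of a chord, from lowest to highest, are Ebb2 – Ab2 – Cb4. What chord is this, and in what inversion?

Ab diminished, second inversion

Reducing to letter names: Ebb, Ab, Cb. These stack in thirds as Ab–Cb–Ebb — an Ab diminished triad.
The lowest note is Ebb, the fifth of the chord, so this is second inversion (figured bass 6/4).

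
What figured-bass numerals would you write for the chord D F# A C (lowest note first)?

The notes D, F#, A, C stack in thirds as D–F#–A–C — a D dominant seventh chord. The bass D is the root, so this is root position: figured 7.

7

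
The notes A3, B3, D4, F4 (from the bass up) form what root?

B

Reordering A, B, D, F into stacked thirds gives B–D–F–A; the bottom of that stack, B, is the root.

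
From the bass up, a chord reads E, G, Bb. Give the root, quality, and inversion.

The pitch classes E, G, Bb arrange in thirds as E–G–Bb: an E diminished triad.
E is the root of E diminished; root in the bass means root position (figured bass 5/3).

E diminished, root position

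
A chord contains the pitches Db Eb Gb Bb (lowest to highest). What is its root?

Db, Eb, Gb, Bb are the tones of an Eb minor seventh chord (Eb–Gb–Bb–Db), making Eb the root.

Eb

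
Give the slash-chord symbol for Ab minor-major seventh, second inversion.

Second inversion of Ab minor-major seventh has the fifth (Eb) in the bass. As a slash chord: Abm(maj7)/Eb.

Abm(maj7)/Eb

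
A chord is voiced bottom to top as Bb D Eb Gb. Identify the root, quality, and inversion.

Eb minor-major seventh, second inversion

The pitch classes Bb, D, Eb, Gb arrange in thirds as Eb–Gb–Bb–D: an Eb minor-major seventh chord.
The lowest note is Bb, the fifth of the chord, so this is second inversion (figured bass 4/3).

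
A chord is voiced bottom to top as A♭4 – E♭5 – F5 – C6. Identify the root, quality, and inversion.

F minor seventh, first inversion

Reducing to letter names: Ab, Eb, F, C. These stack in thirds as F–Ab–C–Eb — an F minor seventh chord.
With the third (Ab) in the bass, the chord is in first inversion (figured bass 6/5).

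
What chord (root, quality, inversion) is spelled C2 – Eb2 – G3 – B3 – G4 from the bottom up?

C minor-major seventh, root position

The distinct note names are C, Eb, G, B. Stacked in thirds they read C–Eb–G–B, which is a minor-major seventh chord on C.
The lowest note is C, the root of the chord, so this is root position (figured bass 7).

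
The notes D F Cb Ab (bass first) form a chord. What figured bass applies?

7

The notes D, F, Cb, Ab stack in thirds as D–F–Ab–Cb — a D diminished seventh chord. The bass D is the root, so this is root position: figured 7.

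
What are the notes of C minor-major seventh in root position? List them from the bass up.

C, Eb, G, B

Spelling C minor-major seventh: C–Eb–G–B. In root position the root is bass, giving C, Eb, G, B from the bottom.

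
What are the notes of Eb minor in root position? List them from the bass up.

Eb, Gb, Bb

Spelling Eb minor: Eb–Gb–Bb. In root position the root is bass, giving Eb, Gb, Bb from the bottom.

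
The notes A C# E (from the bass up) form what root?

A

Reordering A, C#, E into stacked thirds gives A–C#–E; the bottom of that stack, A, is the root.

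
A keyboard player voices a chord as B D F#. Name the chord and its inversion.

Reducing to letter names: B, D, F#. These stack in thirds as B–D–F# — a B minor triad.
The lowest note is B, the root of the chord, so this is root position (figured bass 5/3).

B minor, root position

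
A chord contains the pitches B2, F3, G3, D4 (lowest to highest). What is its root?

G

B, F, G, D are the tones of a G dominant seventh chord (G–B–D–F), making G the root.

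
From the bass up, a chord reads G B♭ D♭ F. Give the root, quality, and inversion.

G half-diminished seventh, root position

The pitch classes G, Bb, Db, F arrange in thirds as G–Bb–Db–F: a G half-diminished seventh chord.
With the root (G) in the bass, the chord is in root position (figured bass 7).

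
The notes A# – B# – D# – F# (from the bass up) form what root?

B#

Reordering A#, B#, D#, F# into stacked thirds gives B#–D#–F#–A#; the bottom of that stack, B#, is the root.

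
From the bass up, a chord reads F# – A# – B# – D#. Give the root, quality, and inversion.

The distinct note names are F#, A#, B#, D#. Stacked in thirds they read B#–D#–F#–A#, which is a half-diminished seventh chord on B#.
F# is the fifth of B# half-diminished seventh; fifth in the bass means second inversion (figured bass 4/3).

B# half-diminished seventh, second inversion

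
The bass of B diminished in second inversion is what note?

B diminished is B–D–F. Second inversion places the fifth in the bass: F.

F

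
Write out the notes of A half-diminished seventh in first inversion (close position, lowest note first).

A half-diminished seventh is A–C–Eb–G. First inversion puts the third (C) in the bass, with the remaining tones above: C, Eb, G, A.

C, Eb, G, A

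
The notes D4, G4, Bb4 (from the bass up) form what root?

G

Reordering D, G, Bb into stacked thirds gives G–Bb–D; the bottom of that stack, G, is the root.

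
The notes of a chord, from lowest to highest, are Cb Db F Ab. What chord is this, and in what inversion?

Db dominant seventh, third inversion

The distinct note names are Cb, Db, F, Ab. Stacked in thirds they read Db–F–Ab–Cb, which is a dominant seventh chord on Db.
The lowest note is Cb, the seventh of the chord, so this is third inversion (figured bass 4/2).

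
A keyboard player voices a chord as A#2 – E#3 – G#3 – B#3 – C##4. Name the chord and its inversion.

The distinct note names are A#, E#, G#, B#, C##. Stacked in thirds they read A#–C##–E#–G#–B#, which is a dominant ninth chord on A#.
With the root (A#) in the bass, the chord is in root position.

A# dominant ninth, root position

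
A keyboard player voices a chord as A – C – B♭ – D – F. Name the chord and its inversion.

Bb major ninth, third inversion

Reducing to letter names: A, C, Bb, D, F. These stack in thirds as Bb–D–F–A–C — a Bb major ninth chord.
The lowest note is A, the seventh of the chord, so this is third inversion.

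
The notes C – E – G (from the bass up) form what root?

The distinct letter names are C, E, G. Arranged as a stack of thirds they read C–E–G, so C is the root (a C major triad).

C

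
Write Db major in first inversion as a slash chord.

Db/F

First inversion of Db major has the third (F) in the bass. As a slash chord: Db/F.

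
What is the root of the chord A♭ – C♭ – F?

Ab, Cb, F are the tones of an F diminished triad (F–Ab–Cb), making F the root.

F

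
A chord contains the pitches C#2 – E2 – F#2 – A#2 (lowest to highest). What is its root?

F#

C#, E, F#, A# are the tones of an F# dominant seventh chord (F#–A#–C#–E), making F# the root.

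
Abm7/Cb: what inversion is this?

first inversion

Abm7/Cb means Ab minor seventh with Cb in the bass. Cb is the third of Ab minor seventh (Ab–Cb–Eb–Gb), so this is first inversion.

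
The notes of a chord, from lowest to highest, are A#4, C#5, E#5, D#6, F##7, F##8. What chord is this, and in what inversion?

D# dominant ninth, second inversion

The pitch classes A#, C#, E#, D#, F## arrange in thirds as D#–F##–A#–C#–E#: a D# dominant ninth chord.
With the fifth (A#) in the bass, the chord is in second inversion.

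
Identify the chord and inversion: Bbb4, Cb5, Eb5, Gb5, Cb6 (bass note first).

Reducing to letter names: Bbb, Cb, Eb, Gb. These stack in thirds as Cb–Eb–Gb–Bbb — a Cb dominant seventh chord.
Bbb is the seventh of Cb dominant seventh; seventh in the bass means third inversion (figured bass 4/2).

Cb dominant seventh, third inversion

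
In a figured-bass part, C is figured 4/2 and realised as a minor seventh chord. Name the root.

D

The figures 4/2 mean the seventh of the chord is in the bass. If C is the seventh of a minor seventh chord, the root is D (chord tones D–F–A–C).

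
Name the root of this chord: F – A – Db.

The distinct letter names are F, A, Db. Arranged as a stack of thirds they read Db–F–A, so Db is the root (a Db augmented triad).

Db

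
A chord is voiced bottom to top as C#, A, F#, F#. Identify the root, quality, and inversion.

Reducing to letter names: C#, A, F#. These stack in thirds as F#–A–C# — an F# minor triad.
With the fifth (C#) in the bass, the chord is in second inversion (figured bass 6/4).

F# minor, second inversion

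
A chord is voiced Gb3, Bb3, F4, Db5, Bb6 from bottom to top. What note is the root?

Gb

The distinct letter names are Gb, Bb, F, Db. Arranged as a stack of thirds they read Gb–Bb–Db–F, so Gb is the root (a Gb major seventh chord).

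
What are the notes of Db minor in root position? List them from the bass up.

Db, Fb, Ab

The chord tones are Db–Fb–Ab. With the root (Db) lowest for root position: Db, Fb, Ab.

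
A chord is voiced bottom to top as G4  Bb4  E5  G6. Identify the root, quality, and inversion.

Reducing to letter names: G, Bb, E. These stack in thirds as E–G–Bb — an E diminished triad.
G is the third of E diminished; third in the bass means first inversion (figured bass 6).

E diminished, first inversion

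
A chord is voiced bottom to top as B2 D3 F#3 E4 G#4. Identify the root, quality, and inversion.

E dominant ninth, second inversion

Reducing to letter names: B, D, F#, E, G#. These stack in thirds as E–G#–B–D–F# — an E dominant ninth chord.
The lowest note is B, the fifth of the chord, so this is second inversion.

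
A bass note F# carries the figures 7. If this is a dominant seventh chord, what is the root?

F#

The figures 7 mean the root of the chord is in the bass. If F# is the root of a dominant seventh chord, the root is F# (chord tones F#–A#–C#–E).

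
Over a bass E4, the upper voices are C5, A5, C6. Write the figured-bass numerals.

The notes E, C, A stack in thirds as A–C–E — an A minor triad. The bass E is the fifth, so this is second inversion: figured 6/4.

6/4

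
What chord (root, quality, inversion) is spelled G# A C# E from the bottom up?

A major seventh, third inversion

The pitch classes G#, A, C#, E arrange in thirds as A–C#–E–G#: an A major seventh chord.
The lowest note is G#, the seventh of the chord, so this is third inversion (figured bass 4/2).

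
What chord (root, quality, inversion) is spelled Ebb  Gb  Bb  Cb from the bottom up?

Cb minor-major seventh, first inversion

The distinct note names are Ebb, Gb, Bb, Cb. Stacked in thirds they read Cb–Ebb–Gb–Bb, which is a minor-major seventh chord on Cb.
With the third (Ebb) in the bass, the chord is in first inversion (figured bass 6/5).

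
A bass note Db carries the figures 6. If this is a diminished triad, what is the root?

Bb

The figures 6 mean the third of the chord is in the bass. If Db is the third of a diminished triad, the root is Bb (chord tones Bb–Db–Fb).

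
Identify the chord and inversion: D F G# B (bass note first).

The pitch classes D, F, G#, B arrange in thirds as G#–B–D–F: a G# diminished seventh chord.
The lowest note is D, the fifth of the chord, so this is second inversion (figured bass 4/3).

G# diminished seventh, second inversion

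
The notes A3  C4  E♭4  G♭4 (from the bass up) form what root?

The distinct letter names are A, C, Eb, Gb. Arranged as a stack of thirds they read A–C–Eb–Gb, so A is the root (an A diminished seventh chord).

A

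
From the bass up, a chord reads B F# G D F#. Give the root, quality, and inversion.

G major seventh, first inversion

The distinct note names are B, F#, G, D. Stacked in thirds they read G–B–D–F#, which is a major seventh chord on G.
The lowest note is B, the third of the chord, so this is first inversion (figured bass 6/5).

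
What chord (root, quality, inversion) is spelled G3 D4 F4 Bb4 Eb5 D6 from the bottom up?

Reducing to letter names: G, D, F, Bb, Eb. These stack in thirds as Eb–G–Bb–D–F — an Eb major ninth chord.
G is the third of Eb major ninth; third in the bass means first inversion.

Eb major ninth, first inversion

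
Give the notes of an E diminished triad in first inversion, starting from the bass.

G, Bb, E

E diminished is E–G–Bb. First inversion puts the third (G) in the bass, with the remaining tones above: G, Bb, E.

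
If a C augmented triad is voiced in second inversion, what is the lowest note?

G#

C augmented is C–E–G#. Second inversion places the fifth in the bass: G#.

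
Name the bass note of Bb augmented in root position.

Bb

Bb augmented is Bb–D–F#. Root position places the root in the bass: Bb.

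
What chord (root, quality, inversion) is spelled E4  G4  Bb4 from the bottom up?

E diminished, root position

The distinct note names are E, G, Bb. Stacked in thirds they read E–G–Bb, which is a diminished triad on E.
E is the root of E diminished; root in the bass means root position (figured bass 5/3).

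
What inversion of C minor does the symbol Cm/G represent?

second inversion

Cm/G means C minor with G in the bass. G is the fifth of C minor (C–Eb–G), so this is second inversion.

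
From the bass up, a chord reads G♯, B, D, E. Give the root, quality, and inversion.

The distinct note names are G#, B, D, E. Stacked in thirds they read E–G#–B–D, which is a dominant seventh chord on E.
With the third (G#) in the bass, the chord is in first inversion (figured bass 6/5).

E dominant seventh, first inversion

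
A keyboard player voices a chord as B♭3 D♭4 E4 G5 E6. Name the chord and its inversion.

E diminished seventh, second inversion

Reducing to letter names: Bb, Db, E, G. These stack in thirds as E–G–Bb–Db — an E diminished seventh chord.
With the fifth (Bb) in the bass, the chord is in second inversion (figured bass 4/3).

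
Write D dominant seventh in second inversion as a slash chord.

Second inversion of D dominant seventh has the fifth (A) in the bass. As a slash chord: D7/A.

D7/A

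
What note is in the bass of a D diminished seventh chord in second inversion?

In second inversion the fifth is lowest. For D diminished seventh (D–F–Ab–Cb) that is Ab.

Ab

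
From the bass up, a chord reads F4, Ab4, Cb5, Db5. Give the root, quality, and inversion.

Db dominant seventh, first inversion

The pitch classes F, Ab, Cb, Db arrange in thirds as Db–F–Ab–Cb: a Db dominant seventh chord.
With the third (F) in the bass, the chord is in first inversion (figured bass 6/5).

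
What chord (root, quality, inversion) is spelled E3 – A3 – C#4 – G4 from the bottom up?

Reducing to letter names: E, A, C#, G. These stack in thirds as A–C#–E–G — an A dominant seventh chord.
With the fifth (E) in the bass, the chord is in second inversion (figured bass 4/3).

A dominant seventh, second inversion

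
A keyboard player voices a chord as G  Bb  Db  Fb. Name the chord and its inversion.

G diminished seventh, root position

The distinct note names are G, Bb, Db, Fb. Stacked in thirds they read G–Bb–Db–Fb, which is a diminished seventh chord on G.
G is the root of G diminished seventh; root in the bass means root position (figured bass 7).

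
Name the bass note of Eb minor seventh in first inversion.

Gb

In first inversion the third is lowest. For Eb minor seventh (Eb–Gb–Bb–Db) that is Gb.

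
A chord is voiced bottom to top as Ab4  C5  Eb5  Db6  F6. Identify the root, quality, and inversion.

Reducing to letter names: Ab, C, Eb, Db, F. These stack in thirds as Db–F–Ab–C–Eb — a Db major ninth chord.
The lowest note is Ab, the fifth of the chord, so this is second inversion.

Db major ninth, second inversion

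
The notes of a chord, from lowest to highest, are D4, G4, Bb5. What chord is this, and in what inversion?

G minor, second inversion

Reducing to letter names: D, G, Bb. These stack in thirds as G–Bb–D — a G minor triad.
With the fifth (D) in the bass, the chord is in second inversion (figured bass 6/4).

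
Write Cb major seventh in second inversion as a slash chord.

Second inversion of Cb major seventh has the fifth (Gb) in the bass. As a slash chord: Cbmaj7/Gb.

Cbmaj7/Gb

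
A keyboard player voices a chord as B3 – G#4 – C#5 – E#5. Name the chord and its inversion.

C# dominant seventh, third inversion

The pitch classes B, G#, C#, E# arrange in thirds as C#–E#–G#–B: a C# dominant seventh chord.
B is the seventh of C# dominant seventh; seventh in the bass means third inversion (figured bass 4/2).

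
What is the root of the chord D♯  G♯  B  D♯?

Reordering D#, G#, B into stacked thirds gives G#–B–D#; the bottom of that stack, G#, is the root.

G#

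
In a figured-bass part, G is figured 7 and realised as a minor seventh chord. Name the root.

The figures 7 mean the root of the chord is in the bass. If G is the root of a minor seventh chord, the root is G (chord tones G–Bb–D–F).

G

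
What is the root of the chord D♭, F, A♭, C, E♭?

Db, F, Ab, C, Eb are the tones of a Db major ninth chord (Db–F–Ab–C–Eb), making Db the root.

Db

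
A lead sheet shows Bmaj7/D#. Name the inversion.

first inversion

Bmaj7/D# means B major seventh with D# in the bass. D# is the third of B major seventh (B–D#–F#–A#), so this is first inversion.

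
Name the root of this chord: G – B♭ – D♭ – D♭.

G, Bb, Db are the tones of a G diminished triad (G–Bb–Db), making G the root.

G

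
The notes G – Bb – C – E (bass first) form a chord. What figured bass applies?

The notes G, Bb, C, E stack in thirds as C–E–G–Bb — a C dominant seventh chord. The bass G is the fifth, so this is second inversion: figured 4/3.

4/3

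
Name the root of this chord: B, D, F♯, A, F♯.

B

The distinct letter names are B, D, F#, A. Arranged as a stack of thirds they read B–D–F#–A, so B is the root (a B minor seventh chord).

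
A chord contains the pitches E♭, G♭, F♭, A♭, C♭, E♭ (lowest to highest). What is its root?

Reordering Eb, Gb, Fb, Ab, Cb into stacked thirds gives Fb–Ab–Cb–Eb–Gb; the bottom of that stack, Fb, is the root.

Fb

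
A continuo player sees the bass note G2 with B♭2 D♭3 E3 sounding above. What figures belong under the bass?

The notes G, Bb, Db, E stack in thirds as E–G–Bb–Db — an E diminished seventh chord. The bass G is the third, so this is first inversion: figured 6/5.

6/5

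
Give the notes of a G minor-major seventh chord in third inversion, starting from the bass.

Spelling G minor-major seventh: G–Bb–D–F#. In third inversion the seventh is bass, giving F#, G, Bb, D from the bottom.

F#, G, Bb, D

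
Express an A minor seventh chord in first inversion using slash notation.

Am7/C

First inversion of A minor seventh has the third (C) in the bass. As a slash chord: Am7/C.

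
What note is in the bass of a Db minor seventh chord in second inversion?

Ab

In second inversion the fifth is lowest. For Db minor seventh (Db–Fb–Ab–Cb) that is Ab.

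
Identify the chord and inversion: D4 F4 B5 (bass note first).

B diminished, first inversion

The pitch classes D, F, B arrange in thirds as B–D–F: a B diminished triad.
With the third (D) in the bass, the chord is in first inversion (figured bass 6).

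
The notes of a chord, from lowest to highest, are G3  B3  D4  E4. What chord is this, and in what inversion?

E minor seventh, first inversion

The pitch classes G, B, D, E arrange in thirds as E–G–B–D: an E minor seventh chord.
The lowest note is G, the third of the chord, so this is first inversion (figured bass 6/5).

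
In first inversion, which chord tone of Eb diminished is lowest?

The third of Eb diminished (Eb–Gb–Bbb) is Gb; that is the bass in first inversion.

Gb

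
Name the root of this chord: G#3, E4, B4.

The distinct letter names are G#, E, B. Arranged as a stack of thirds they read E–G#–B, so E is the root (an E major triad).

E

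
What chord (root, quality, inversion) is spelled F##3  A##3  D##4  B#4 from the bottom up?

B# major seventh, second inversion

Reducing to letter names: F##, A##, D##, B#. These stack in thirds as B#–D##–F##–A## — a B# major seventh chord.
With the fifth (F##) in the bass, the chord is in second inversion (figured bass 4/3).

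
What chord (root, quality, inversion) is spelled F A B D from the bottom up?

B half-diminished seventh, second inversion

The pitch classes F, A, B, D arrange in thirds as B–D–F–A: a B half-diminished seventh chord.
With the fifth (F) in the bass, the chord is in second inversion (figured bass 4/3).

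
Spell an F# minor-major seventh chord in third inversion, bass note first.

F# minor-major seventh is F#–A–C#–E#. Third inversion puts the seventh (E#) in the bass, with the remaining tones above: E#, F#, A, C#.

E#, F#, A, C#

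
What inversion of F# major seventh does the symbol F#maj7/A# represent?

first inversion

F#maj7/A# means F# major seventh with A# in the bass. A# is the third of F# major seventh (F#–A#–C#–E#), so this is first inversion.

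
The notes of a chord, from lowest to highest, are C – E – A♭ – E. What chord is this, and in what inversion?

The pitch classes C, E, Ab arrange in thirds as Ab–C–E: an Ab augmented triad.
The lowest note is C, the third of the chord, so this is first inversion (figured bass 6).

Ab augmented, first inversion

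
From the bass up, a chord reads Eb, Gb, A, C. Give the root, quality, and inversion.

The pitch classes Eb, Gb, A, C arrange in thirds as A–C–Eb–Gb: an A diminished seventh chord.
With the fifth (Eb) in the bass, the chord is in second inversion (figured bass 4/3).

A diminished seventh, second inversion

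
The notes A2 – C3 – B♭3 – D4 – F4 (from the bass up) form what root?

Bb

A, C, Bb, D, F are the tones of a Bb major ninth chord (Bb–D–F–A–C), making Bb the root.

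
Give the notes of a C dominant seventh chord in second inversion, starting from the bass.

C dominant seventh is C–E–G–Bb. Second inversion puts the fifth (G) in the bass, with the remaining tones above: G, Bb, C, E.

G, Bb, C, E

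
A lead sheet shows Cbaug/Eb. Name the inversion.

first inversion

Cbaug/Eb means Cb augmented with Eb in the bass. Eb is the third of Cb augmented (Cb–Eb–G), so this is first inversion.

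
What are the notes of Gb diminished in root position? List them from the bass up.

Gb, Bbb, Dbb

Gb diminished is Gb–Bbb–Dbb. Root position puts the root (Gb) in the bass, with the remaining tones above: Gb, Bbb, Dbb.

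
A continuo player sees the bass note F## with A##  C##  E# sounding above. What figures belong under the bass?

7

The notes F##, A##, C##, E# stack in thirds as F##–A##–C##–E# — an F## dominant seventh chord. The bass F## is the root, so this is root position: figured 7.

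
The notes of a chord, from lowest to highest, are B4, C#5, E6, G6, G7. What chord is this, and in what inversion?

C# half-diminished seventh, third inversion

The distinct note names are B, C#, E, G. Stacked in thirds they read C#–E–G–B, which is a half-diminished seventh chord on C#.
The lowest note is B, the seventh of the chord, so this is third inversion (figured bass 4/2).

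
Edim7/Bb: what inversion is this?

Edim7/Bb means E diminished seventh with Bb in the bass. Bb is the fifth of E diminished seventh (E–G–Bb–Db), so this is second inversion.

second inversion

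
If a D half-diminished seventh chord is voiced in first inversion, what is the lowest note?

In first inversion the third is lowest. For D half-diminished seventh (D–F–Ab–C) that is F.

F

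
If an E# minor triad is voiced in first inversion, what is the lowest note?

In first inversion the third is lowest. For E# minor (E#–G#–B#) that is G#.

G#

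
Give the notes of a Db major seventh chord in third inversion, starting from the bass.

Spelling Db major seventh: Db–F–Ab–C. In third inversion the seventh is bass, giving C, Db, F, Ab from the bottom.

C, Db, F, Ab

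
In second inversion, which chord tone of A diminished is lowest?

Eb

A diminished is A–C–Eb. Second inversion places the fifth in the bass: Eb.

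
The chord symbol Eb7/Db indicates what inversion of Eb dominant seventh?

third inversion

Eb7/Db means Eb dominant seventh with Db in the bass. Db is the seventh of Eb dominant seventh (Eb–G–Bb–Db), so this is third inversion.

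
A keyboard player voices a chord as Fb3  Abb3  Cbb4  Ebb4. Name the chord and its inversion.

Fb half-diminished seventh, root position

The distinct note names are Fb, Abb, Cbb, Ebb. Stacked in thirds they read Fb–Abb–Cbb–Ebb, which is a half-diminished seventh chord on Fb.
Fb is the root of Fb half-diminished seventh; root in the bass means root position (figured bass 7).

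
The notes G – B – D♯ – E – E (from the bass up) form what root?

G, B, D#, E are the tones of an E minor-major seventh chord (E–G–B–D#), making E the root.

E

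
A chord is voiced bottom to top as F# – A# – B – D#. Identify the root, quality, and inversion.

B major seventh, second inversion

The distinct note names are F#, A#, B, D#. Stacked in thirds they read B–D#–F#–A#, which is a major seventh chord on B.
The lowest note is F#, the fifth of the chord, so this is second inversion (figured bass 4/3).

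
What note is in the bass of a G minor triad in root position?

G

In root position the root is lowest. For G minor (G–Bb–D) that is G.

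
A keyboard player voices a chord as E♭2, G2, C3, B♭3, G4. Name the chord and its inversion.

Reducing to letter names: Eb, G, C, Bb. These stack in thirds as C–Eb–G–Bb — a C minor seventh chord.
Eb is the third of C minor seventh; third in the bass means first inversion (figured bass 6/5).

C minor seventh, first inversion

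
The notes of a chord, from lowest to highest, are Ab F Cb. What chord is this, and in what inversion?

Reducing to letter names: Ab, F, Cb. These stack in thirds as F–Ab–Cb — an F diminished triad.
The lowest note is Ab, the third of the chord, so this is first inversion (figured bass 6).

F diminished, first inversion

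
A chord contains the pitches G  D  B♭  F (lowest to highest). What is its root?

G

G, D, Bb, F are the tones of a G minor seventh chord (G–Bb–D–F), making G the root.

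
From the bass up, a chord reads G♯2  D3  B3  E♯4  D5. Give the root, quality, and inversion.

E# diminished seventh, first inversion

The distinct note names are G#, D, B, E#. Stacked in thirds they read E#–G#–B–D, which is a diminished seventh chord on E#.
G# is the third of E# diminished seventh; third in the bass means first inversion (figured bass 6/5).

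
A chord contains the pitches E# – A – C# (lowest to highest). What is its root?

E#, A, C# are the tones of an A augmented triad (A–C#–E#), making A the root.

A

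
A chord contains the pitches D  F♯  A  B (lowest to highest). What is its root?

Reordering D, F#, A, B into stacked thirds gives B–D–F#–A; the bottom of that stack, B, is the root.

B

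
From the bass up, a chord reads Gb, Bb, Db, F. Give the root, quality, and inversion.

Reducing to letter names: Gb, Bb, Db, F. These stack in thirds as Gb–Bb–Db–F — a Gb major seventh chord.
With the root (Gb) in the bass, the chord is in root position (figured bass 7).

Gb major seventh, root position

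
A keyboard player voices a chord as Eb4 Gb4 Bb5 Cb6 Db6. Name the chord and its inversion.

The pitch classes Eb, Gb, Bb, Cb, Db arrange in thirds as Cb–Eb–Gb–Bb–Db: a Cb major ninth chord.
Eb is the third of Cb major ninth; third in the bass means first inversion.

Cb major ninth, first inversion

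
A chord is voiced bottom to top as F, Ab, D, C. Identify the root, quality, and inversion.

D half-diminished seventh, first inversion

The distinct note names are F, Ab, D, C. Stacked in thirds they read D–F–Ab–C, which is a half-diminished seventh chord on D.
The lowest note is F, the third of the chord, so this is first inversion (figured bass 6/5).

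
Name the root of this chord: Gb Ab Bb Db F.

Gb

The distinct letter names are Gb, Ab, Bb, Db, F. Arranged as a stack of thirds they read Gb–Bb–Db–F–Ab, so Gb is the root (a Gb major ninth chord).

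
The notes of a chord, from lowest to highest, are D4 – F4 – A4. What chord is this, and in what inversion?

D minor, root position

Reducing to letter names: D, F, A. These stack in thirds as D–F–A — a D minor triad.
D is the root of D minor; root in the bass means root position (figured bass 5/3).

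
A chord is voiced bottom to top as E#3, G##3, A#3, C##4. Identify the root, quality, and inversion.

The pitch classes E#, G##, A#, C## arrange in thirds as A#–C##–E#–G##: an A# major seventh chord.
The lowest note is E#, the fifth of the chord, so this is second inversion (figured bass 4/3).

A# major seventh, second inversion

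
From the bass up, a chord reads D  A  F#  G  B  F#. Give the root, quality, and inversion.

G major ninth, second inversion

The pitch classes D, A, F#, G, B arrange in thirds as G–B–D–F#–A: a G major ninth chord.
D is the fifth of G major ninth; fifth in the bass means second inversion.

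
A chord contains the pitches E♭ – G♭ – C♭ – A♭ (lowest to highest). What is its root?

The distinct letter names are Eb, Gb, Cb, Ab. Arranged as a stack of thirds they read Ab–Cb–Eb–Gb, so Ab is the root (an Ab minor seventh chord).

Ab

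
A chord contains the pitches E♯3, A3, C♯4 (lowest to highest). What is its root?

A

The distinct letter names are E#, A, C#. Arranged as a stack of thirds they read A–C#–E#, so A is the root (an A augmented triad).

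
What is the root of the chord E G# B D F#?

E

Reordering E, G#, B, D, F# into stacked thirds gives E–G#–B–D–F#; the bottom of that stack, E, is the root.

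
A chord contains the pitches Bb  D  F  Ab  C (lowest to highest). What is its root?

Bb

Bb, D, F, Ab, C are the tones of a Bb dominant ninth chord (Bb–D–F–Ab–C), making Bb the root.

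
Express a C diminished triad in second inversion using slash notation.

Cdim/Gb

Second inversion of C diminished has the fifth (Gb) in the bass. As a slash chord: Cdim/Gb.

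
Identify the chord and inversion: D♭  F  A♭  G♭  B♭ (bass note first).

Gb major ninth, second inversion

The pitch classes Db, F, Ab, Gb, Bb arrange in thirds as Gb–Bb–Db–F–Ab: a Gb major ninth chord.
The lowest note is Db, the fifth of the chord, so this is second inversion.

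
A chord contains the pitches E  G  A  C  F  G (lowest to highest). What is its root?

Reordering E, G, A, C, F into stacked thirds gives F–A–C–E–G; the bottom of that stack, F, is the root.

F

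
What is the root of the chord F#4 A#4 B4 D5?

B

Reordering F#, A#, B, D into stacked thirds gives B–D–F#–A#; the bottom of that stack, B, is the root.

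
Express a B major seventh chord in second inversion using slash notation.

Bmaj7/F#

Second inversion of B major seventh has the fifth (F#) in the bass. As a slash chord: Bmaj7/F#.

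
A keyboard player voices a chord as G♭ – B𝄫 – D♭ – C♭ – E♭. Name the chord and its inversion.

Cb dominant ninth, second inversion

The pitch classes Gb, Bbb, Db, Cb, Eb arrange in thirds as Cb–Eb–Gb–Bbb–Db: a Cb dominant ninth chord.
With the fifth (Gb) in the bass, the chord is in second inversion.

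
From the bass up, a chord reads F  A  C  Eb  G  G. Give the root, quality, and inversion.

The pitch classes F, A, C, Eb, G arrange in thirds as F–A–C–Eb–G: an F dominant ninth chord.
The lowest note is F, the root of the chord, so this is root position.

F dominant ninth, root position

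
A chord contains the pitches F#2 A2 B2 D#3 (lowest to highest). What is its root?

The distinct letter names are F#, A, B, D#. Arranged as a stack of thirds they read B–D#–F#–A, so B is the root (a B dominant seventh chord).

B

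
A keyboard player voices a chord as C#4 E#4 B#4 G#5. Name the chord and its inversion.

C# major seventh, root position

The pitch classes C#, E#, B#, G# arrange in thirds as C#–E#–G#–B#: a C# major seventh chord.
C# is the root of C# major seventh; root in the bass means root position (figured bass 7).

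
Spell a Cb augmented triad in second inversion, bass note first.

Cb augmented is Cb–Eb–G. Second inversion puts the fifth (G) in the bass, with the remaining tones above: G, Cb, Eb.

G, Cb, Eb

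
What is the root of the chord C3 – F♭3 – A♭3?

The distinct letter names are C, Fb, Ab. Arranged as a stack of thirds they read Fb–Ab–C, so Fb is the root (an Fb augmented triad).

Fb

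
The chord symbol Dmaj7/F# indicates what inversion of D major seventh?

Dmaj7/F# means D major seventh with F# in the bass. F# is the third of D major seventh (D–F#–A–C#), so this is first inversion.

first inversion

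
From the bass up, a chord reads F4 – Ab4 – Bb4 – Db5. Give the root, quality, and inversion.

The distinct note names are F, Ab, Bb, Db. Stacked in thirds they read Bb–Db–F–Ab, which is a minor seventh chord on Bb.
F is the fifth of Bb minor seventh; fifth in the bass means second inversion (figured bass 4/3).

Bb minor seventh, second inversion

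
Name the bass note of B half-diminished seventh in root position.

B half-diminished seventh is B–D–F–A. Root position places the root in the bass: B.

B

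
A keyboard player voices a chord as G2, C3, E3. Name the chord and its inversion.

C major, second inversion

The pitch classes G, C, E arrange in thirds as C–E–G: a C major triad.
G is the fifth of C major; fifth in the bass means second inversion (figured bass 6/4).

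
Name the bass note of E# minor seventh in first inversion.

G#

E# minor seventh is E#–G#–B#–D#. First inversion places the third in the bass: G#.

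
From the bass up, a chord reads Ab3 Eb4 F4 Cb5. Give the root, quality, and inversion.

Reducing to letter names: Ab, Eb, F, Cb. These stack in thirds as F–Ab–Cb–Eb — an F half-diminished seventh chord.
Ab is the third of F half-diminished seventh; third in the bass means first inversion (figured bass 6/5).

F half-diminished seventh, first inversion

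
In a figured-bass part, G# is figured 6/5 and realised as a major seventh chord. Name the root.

The figures 6/5 mean the third of the chord is in the bass. If G# is the third of a major seventh chord, the root is E (chord tones E–G#–B–D#).

E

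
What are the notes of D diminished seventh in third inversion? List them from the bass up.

D diminished seventh is D–F–Ab–Cb. Third inversion puts the seventh (Cb) in the bass, with the remaining tones above: Cb, D, F, Ab.

Cb, D, F, Ab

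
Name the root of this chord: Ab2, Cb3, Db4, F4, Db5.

Db

Reordering Ab, Cb, Db, F into stacked thirds gives Db–F–Ab–Cb; the bottom of that stack, Db, is the root.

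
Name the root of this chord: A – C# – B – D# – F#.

The distinct letter names are A, C#, B, D#, F#. Arranged as a stack of thirds they read B–D#–F#–A–C#, so B is the root (a B dominant ninth chord).

B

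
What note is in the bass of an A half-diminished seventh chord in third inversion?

The seventh of A half-diminished seventh (A–C–Eb–G) is G; that is the bass in third inversion.

G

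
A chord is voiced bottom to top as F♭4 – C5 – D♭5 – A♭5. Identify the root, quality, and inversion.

The distinct note names are Fb, C, Db, Ab. Stacked in thirds they read Db–Fb–Ab–C, which is a minor-major seventh chord on Db.
The lowest note is Fb, the third of the chord, so this is first inversion (figured bass 6/5).

Db minor-major seventh, first inversion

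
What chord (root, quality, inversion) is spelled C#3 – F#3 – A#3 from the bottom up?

F# major, second inversion

The distinct note names are C#, F#, A#. Stacked in thirds they read F#–A#–C#, which is a major triad on F#.
The lowest note is C#, the fifth of the chord, so this is second inversion (figured bass 6/4).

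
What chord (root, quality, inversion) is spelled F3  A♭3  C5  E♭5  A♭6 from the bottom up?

The pitch classes F, Ab, C, Eb arrange in thirds as F–Ab–C–Eb: an F minor seventh chord.
F is the root of F minor seventh; root in the bass means root position (figured bass 7).

F minor seventh, root position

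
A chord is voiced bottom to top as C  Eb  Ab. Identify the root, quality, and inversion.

Ab major, first inversion

The distinct note names are C, Eb, Ab. Stacked in thirds they read Ab–C–Eb, which is a major triad on Ab.
C is the third of Ab major; third in the bass means first inversion (figured bass 6).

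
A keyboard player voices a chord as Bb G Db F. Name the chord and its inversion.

The pitch classes Bb, G, Db, F arrange in thirds as G–Bb–Db–F: a G half-diminished seventh chord.
The lowest note is Bb, the third of the chord, so this is first inversion (figured bass 6/5).

G half-diminished seventh, first inversion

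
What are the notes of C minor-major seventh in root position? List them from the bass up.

C, Eb, G, B

The chord tones are C–Eb–G–B. With the root (C) lowest for root position: C, Eb, G, B.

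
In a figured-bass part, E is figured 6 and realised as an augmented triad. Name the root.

The figures 6 mean the third of the chord is in the bass. If E is the third of an augmented triad, the root is C (chord tones C–E–G#).

C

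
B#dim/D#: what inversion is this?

first inversion

B#dim/D# means B# diminished with D# in the bass. D# is the third of B# diminished (B#–D#–F#), so this is first inversion.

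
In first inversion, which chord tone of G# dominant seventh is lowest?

B#

In first inversion the third is lowest. For G# dominant seventh (G#–B#–D#–F#) that is B#.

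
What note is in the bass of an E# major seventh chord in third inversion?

The seventh of E# major seventh (E#–G##–B#–D##) is D##; that is the bass in third inversion.

D##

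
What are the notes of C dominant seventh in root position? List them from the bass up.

The chord tones are C–E–G–Bb. With the root (C) lowest for root position: C, E, G, Bb.

C, E, G, Bb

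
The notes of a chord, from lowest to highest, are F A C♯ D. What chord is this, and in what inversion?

The distinct note names are F, A, C#, D. Stacked in thirds they read D–F–A–C#, which is a minor-major seventh chord on D.
With the third (F) in the bass, the chord is in first inversion (figured bass 6/5).

D minor-major seventh, first inversion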